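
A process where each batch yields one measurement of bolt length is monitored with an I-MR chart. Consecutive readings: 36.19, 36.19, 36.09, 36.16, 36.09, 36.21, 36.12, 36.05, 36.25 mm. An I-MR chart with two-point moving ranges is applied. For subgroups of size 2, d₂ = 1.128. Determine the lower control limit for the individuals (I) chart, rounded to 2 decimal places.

35.91

X̄ = (36.19 + 36.19 + 36.09 + 36.16 + 36.09 + 36.21 + 36.12 + 36.05 + 36.25) / 9 = 36.1500
Moving ranges: 0.00, 0.10, 0.07, 0.07, 0.12, 0.09, 0.07, 0.20; M̄R̄ = 0.7200 / 8 = 0.0900
LCL = X̄ − 3·M̄R̄/d₂ = 36.1500 − 3 × 0.0900 / 1.128 = 35.9106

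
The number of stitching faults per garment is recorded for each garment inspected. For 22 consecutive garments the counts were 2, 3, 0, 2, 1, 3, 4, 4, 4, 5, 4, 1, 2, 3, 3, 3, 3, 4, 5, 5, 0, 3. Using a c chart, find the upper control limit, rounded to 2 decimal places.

8.03

c̄ = (2 + 3 + 0 + 2 + 1 + 3 + 4 + 4 + 4 + 5 + 4 + 1 + 2 + 3 + 3 + 3 + 3 + 4 + 5 + 5 + 0 + 3) / 22 = 64 / 22 = 2.9091
UCL = c̄ + 3√c̄ = 2.9091 + 3 × √2.9091 = 2.9091 + 3 × 1.7056 = 8.0259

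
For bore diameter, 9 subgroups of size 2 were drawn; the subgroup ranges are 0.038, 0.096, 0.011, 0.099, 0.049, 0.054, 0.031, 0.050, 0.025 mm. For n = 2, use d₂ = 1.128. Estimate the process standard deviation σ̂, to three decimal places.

R̄ = (0.038 + 0.096 + 0.011 + 0.099 + 0.049 + 0.054 + 0.031 + 0.050 + 0.025) / 9 = 0.0503
σ̂ = R̄ / d₂ = 0.0503 / 1.128 = 0.0446

0.045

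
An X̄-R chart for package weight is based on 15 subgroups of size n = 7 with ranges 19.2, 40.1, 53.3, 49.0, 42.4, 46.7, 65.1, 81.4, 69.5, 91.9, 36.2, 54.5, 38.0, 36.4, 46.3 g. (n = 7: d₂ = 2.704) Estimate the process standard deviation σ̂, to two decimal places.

18.98

R̄ = (19.2 + 40.1 + 53.3 + 49.0 + 42.4 + 46.7 + 65.1 + 81.4 + 69.5 + 91.9 + 36.2 + 54.5 + 38.0 + 36.4 + 46.3) / 15 = 51.3333
σ̂ = R̄ / d₂ = 51.3333 / 2.704 = 18.9842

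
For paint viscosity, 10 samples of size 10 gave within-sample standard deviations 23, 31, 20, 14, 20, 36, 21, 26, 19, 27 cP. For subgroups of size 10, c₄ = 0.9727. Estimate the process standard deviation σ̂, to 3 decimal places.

s̄ = (23 + 31 + 20 + 14 + 20 + 36 + 21 + 26 + 19 + 27) / 10 = 23.7000
σ̂ = s̄ / c₄ = 23.7000 / 0.9727 = 24.3652

24.365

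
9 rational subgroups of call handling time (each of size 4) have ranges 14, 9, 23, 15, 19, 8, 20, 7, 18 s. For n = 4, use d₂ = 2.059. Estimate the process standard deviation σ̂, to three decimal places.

R̄ = (14 + 9 + 23 + 15 + 19 + 8 + 20 + 7 + 18) / 9 = 14.7778
σ̂ = R̄ / d₂ = 14.7778 / 2.059 = 7.1772

7.177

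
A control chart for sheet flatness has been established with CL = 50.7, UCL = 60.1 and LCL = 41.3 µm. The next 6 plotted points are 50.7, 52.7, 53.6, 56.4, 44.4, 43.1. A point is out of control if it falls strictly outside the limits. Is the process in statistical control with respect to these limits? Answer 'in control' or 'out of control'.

in control

All 6 points lie within [41.3, 60.1].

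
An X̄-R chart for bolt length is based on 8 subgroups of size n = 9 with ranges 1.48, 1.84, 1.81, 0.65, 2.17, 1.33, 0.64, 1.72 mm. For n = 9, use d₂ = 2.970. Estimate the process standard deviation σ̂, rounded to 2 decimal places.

0.49

R̄ = (1.48 + 1.84 + 1.81 + 0.65 + 2.17 + 1.33 + 0.64 + 1.72) / 8 = 1.4550
σ̂ = R̄ / d₂ = 1.4550 / 2.970 = 0.4899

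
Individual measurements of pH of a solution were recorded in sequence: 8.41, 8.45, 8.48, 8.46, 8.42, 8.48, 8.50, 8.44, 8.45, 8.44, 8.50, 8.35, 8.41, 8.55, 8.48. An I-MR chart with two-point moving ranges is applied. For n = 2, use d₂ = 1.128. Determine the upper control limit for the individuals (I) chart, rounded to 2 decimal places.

8.60

X̄ = (8.41 + 8.45 + 8.48 + 8.46 + 8.42 + 8.48 + 8.50 + 8.44 + 8.45 + 8.44 + 8.50 + 8.35 + 8.41 + 8.55 + 8.48) / 15 = 8.4547
Moving ranges: 0.04, 0.03, 0.02, 0.04, 0.06, 0.02, 0.06, 0.01, 0.01, 0.06, 0.15, 0.06, 0.14, 0.07; M̄R̄ = 0.7700 / 14 = 0.0550
UCL = X̄ + 3·M̄R̄/d₂ = 8.4547 + 3 × 0.0550 / 1.128 = 8.6009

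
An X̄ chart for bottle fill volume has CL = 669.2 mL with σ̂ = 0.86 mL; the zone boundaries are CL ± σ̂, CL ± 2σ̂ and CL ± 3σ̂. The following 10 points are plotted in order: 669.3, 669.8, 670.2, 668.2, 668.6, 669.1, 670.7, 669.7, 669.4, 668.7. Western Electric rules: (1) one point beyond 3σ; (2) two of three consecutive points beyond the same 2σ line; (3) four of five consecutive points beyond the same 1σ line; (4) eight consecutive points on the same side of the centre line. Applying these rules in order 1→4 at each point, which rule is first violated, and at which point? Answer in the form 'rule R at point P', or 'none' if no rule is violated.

none

Zone of each point (C = within 1σ̂, B = 1σ̂–2σ̂, A = 2σ̂–3σ̂, * = beyond 3σ̂; sign = side of CL): 1:+C, 2:+C, 3:+B, 4:-B, 5:-C, 6:-C, 7:+B, 8:+C, 9:+C, 10:-C
No rule fires across all 10 points.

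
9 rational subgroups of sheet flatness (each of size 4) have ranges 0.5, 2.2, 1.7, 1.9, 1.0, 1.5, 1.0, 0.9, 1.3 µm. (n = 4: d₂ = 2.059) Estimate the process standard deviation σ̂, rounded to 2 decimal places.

R̄ = (0.5 + 2.2 + 1.7 + 1.9 + 1.0 + 1.5 + 1.0 + 0.9 + 1.3) / 9 = 1.3333
σ̂ = R̄ / d₂ = 1.3333 / 2.059 = 0.6476

0.65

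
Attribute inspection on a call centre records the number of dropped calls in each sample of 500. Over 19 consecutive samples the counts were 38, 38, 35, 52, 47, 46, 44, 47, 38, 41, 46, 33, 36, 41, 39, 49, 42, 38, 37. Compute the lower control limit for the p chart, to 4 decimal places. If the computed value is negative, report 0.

0.0459

p̄ = Σdᵢ / (k·n) = 787 / (19 × 500) = 0.08284
LCL = p̄ − 3·√(p̄(1−p̄)/n) = 0.08284 − 3 × 0.01233 = 0.04586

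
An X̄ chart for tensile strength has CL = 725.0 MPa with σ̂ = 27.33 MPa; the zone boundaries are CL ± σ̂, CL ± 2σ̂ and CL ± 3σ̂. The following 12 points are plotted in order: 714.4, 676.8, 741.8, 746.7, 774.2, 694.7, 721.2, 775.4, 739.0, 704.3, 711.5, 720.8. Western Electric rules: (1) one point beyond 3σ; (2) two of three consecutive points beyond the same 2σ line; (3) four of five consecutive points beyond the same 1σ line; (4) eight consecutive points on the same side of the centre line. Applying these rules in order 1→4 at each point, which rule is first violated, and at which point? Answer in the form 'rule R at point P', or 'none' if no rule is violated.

none

Zone of each point (C = within 1σ̂, B = 1σ̂–2σ̂, A = 2σ̂–3σ̂, * = beyond 3σ̂; sign = side of CL): 1:-C, 2:-B, 3:+C, 4:+C, 5:+B, 6:-B, 7:-C, 8:+B, 9:+C, 10:-C, 11:-C, 12:-C
No rule fires across all 12 points.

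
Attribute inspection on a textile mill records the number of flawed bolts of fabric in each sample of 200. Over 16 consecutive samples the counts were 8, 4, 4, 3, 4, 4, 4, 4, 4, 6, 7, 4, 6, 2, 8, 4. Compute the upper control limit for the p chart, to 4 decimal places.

0.0561

p̄ = Σdᵢ / (k·n) = 76 / (16 × 200) = 0.02375
UCL = p̄ + 3·√(p̄(1−p̄)/n) = 0.02375 + 3 × √(0.02375×0.97625/200) = 0.02375 + 3 × 0.01077 = 0.05605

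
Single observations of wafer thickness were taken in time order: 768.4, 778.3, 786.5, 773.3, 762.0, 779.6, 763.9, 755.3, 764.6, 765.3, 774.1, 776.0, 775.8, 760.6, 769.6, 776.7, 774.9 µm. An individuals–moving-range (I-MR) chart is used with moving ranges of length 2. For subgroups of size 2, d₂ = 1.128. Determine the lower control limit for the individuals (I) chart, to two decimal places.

X̄ = (768.4 + 778.3 + 786.5 + 773.3 + 762.0 + 779.6 + 763.9 + 755.3 + 764.6 + 765.3 + 774.1 + 776.0 + 775.8 + 760.6 + 769.6 + 776.7 + 774.9) / 17 = 770.8765
Moving ranges: 9.9, 8.2, 13.2, 11.3, 17.6, 15.7, 8.6, 9.3, 0.7, 8.8, 1.9, 0.2, 15.2, 9.0, 7.1, 1.8; M̄R̄ = 138.5000 / 16 = 8.6562
LCL = X̄ − 3·M̄R̄/d₂ = 770.8765 − 3 × 8.6562 / 1.128 = 747.8545

747.85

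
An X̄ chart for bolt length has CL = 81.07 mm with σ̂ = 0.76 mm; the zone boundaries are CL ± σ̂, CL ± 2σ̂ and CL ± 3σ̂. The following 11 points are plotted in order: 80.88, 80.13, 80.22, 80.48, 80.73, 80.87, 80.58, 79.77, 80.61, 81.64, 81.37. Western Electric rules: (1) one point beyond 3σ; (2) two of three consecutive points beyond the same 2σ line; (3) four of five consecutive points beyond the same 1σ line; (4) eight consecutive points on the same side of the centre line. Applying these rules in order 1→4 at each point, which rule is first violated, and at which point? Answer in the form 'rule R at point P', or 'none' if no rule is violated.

Zone of each point (C = within 1σ̂, B = 1σ̂–2σ̂, A = 2σ̂–3σ̂, * = beyond 3σ̂; sign = side of CL): 1:-C, 2:-B, 3:-B, 4:-C, 5:-C, 6:-C, 7:-C, 8:-B, 9:-C, 10:+C, 11:+C
Rule 4 (eight consecutive points on the same side of the centre line) is satisfied at point 8.

rule 4 at point 8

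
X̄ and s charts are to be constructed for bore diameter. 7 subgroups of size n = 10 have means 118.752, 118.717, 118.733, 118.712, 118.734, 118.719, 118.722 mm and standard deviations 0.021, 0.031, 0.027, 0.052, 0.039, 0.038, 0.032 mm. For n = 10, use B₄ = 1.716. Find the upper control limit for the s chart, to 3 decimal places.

0.059

s̄ = (0.021 + 0.031 + 0.027 + 0.052 + 0.039 + 0.038 + 0.032) / 7 = 0.0343
UCL_s = B₄·s̄ = 1.716 × 0.0343 = 0.0588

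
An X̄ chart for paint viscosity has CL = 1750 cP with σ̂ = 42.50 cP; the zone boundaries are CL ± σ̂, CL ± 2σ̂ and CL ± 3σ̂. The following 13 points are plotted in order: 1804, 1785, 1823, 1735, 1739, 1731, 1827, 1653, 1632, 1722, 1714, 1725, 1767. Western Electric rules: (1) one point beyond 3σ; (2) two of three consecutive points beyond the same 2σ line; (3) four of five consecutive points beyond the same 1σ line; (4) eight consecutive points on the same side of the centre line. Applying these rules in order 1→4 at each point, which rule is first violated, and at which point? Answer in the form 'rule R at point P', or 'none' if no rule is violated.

Zone of each point (C = within 1σ̂, B = 1σ̂–2σ̂, A = 2σ̂–3σ̂, * = beyond 3σ̂; sign = side of CL): 1:+B, 2:+C, 3:+B, 4:-C, 5:-C, 6:-C, 7:+B, 8:-A, 9:-A, 10:-C, 11:-C, 12:-C, 13:+C
Rule 2 (two of three consecutive points beyond the same 2σ limit) is satisfied at point 9.

rule 2 at point 9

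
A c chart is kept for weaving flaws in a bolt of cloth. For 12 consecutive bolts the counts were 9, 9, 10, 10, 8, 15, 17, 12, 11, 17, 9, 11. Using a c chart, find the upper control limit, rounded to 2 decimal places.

21.67

c̄ = (9 + 9 + 10 + 10 + 8 + 15 + 17 + 12 + 11 + 17 + 9 + 11) / 12 = 138 / 12 = 11.5000
UCL = c̄ + 3√c̄ = 11.5000 + 3 × √11.5000 = 11.5000 + 3 × 3.3912 = 21.6735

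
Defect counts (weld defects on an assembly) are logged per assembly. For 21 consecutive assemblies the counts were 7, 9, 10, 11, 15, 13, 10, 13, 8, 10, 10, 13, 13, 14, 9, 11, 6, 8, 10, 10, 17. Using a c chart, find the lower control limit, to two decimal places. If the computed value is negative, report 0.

0.95

c̄ = (7 + 9 + 10 + 11 + 15 + 13 + 10 + 13 + 8 + 10 + 10 + 13 + 13 + 14 + 9 + 11 + 6 + 8 + 10 + 10 + 17) / 21 = 227 / 21 = 10.8095
LCL = c̄ − 3√c̄ = 10.8095 − 3 × 3.2878 = 0.9462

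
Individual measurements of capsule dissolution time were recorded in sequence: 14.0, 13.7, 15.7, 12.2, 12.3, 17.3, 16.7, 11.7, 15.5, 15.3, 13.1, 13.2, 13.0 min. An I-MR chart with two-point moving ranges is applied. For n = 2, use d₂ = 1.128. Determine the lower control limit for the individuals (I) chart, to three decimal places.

X̄ = (14.0 + 13.7 + 15.7 + 12.2 + 12.3 + 17.3 + 16.7 + 11.7 + 15.5 + 15.3 + 13.1 + 13.2 + 13.0) / 13 = 14.1308
Moving ranges: 0.3, 2.0, 3.5, 0.1, 5.0, 0.6, 5.0, 3.8, 0.2, 2.2, 0.1, 0.2; M̄R̄ = 23.0000 / 12 = 1.9167
LCL = X̄ − 3·M̄R̄/d₂ = 14.1308 − 3 × 1.9167 / 1.128 = 9.0333

9.033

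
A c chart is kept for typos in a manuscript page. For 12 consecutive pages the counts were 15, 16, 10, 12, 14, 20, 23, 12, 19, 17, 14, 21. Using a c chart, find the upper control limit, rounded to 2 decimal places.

c̄ = (15 + 16 + 10 + 12 + 14 + 20 + 23 + 12 + 19 + 17 + 14 + 21) / 12 = 193 / 12 = 16.0833
UCL = c̄ + 3√c̄ = 16.0833 + 3 × √16.0833 = 16.0833 + 3 × 4.0104 = 28.1145

28.11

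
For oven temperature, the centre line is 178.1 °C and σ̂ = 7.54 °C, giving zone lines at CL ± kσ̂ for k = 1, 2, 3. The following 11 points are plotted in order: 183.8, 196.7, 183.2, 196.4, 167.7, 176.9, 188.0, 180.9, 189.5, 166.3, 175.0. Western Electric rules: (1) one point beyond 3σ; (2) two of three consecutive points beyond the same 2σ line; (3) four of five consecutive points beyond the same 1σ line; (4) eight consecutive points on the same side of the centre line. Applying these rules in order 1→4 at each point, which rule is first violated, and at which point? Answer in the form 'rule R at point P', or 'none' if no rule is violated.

Zone of each point (C = within 1σ̂, B = 1σ̂–2σ̂, A = 2σ̂–3σ̂, * = beyond 3σ̂; sign = side of CL): 1:+C, 2:+A, 3:+C, 4:+A, 5:-B, 6:-C, 7:+B, 8:+C, 9:+B, 10:-B, 11:-C
Rule 2 (two of three consecutive points beyond the same 2σ limit) is satisfied at point 4.

rule 2 at point 4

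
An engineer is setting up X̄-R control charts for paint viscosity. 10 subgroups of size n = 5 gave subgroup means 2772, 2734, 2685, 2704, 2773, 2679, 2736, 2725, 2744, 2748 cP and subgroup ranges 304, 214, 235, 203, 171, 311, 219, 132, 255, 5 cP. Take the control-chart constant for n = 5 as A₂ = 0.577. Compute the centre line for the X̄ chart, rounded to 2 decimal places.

X̄̄ = (2772 + 2734 + 2685 + 2704 + 2773 + 2679 + 2736 + 2725 + 2744 + 2748) / 10 = 27300.0000 / 10 = 2730.0000
CL = X̄̄ = 2730.0000

2730.00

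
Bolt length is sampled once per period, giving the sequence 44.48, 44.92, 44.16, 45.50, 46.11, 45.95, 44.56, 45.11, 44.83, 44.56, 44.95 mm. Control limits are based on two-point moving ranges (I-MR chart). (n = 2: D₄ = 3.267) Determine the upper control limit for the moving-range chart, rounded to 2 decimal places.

2.02

Moving ranges: 0.44, 0.76, 1.34, 0.61, 0.16, 1.39, 0.55, 0.28, 0.27, 0.39; M̄R̄ = 6.1900 / 10 = 0.6190
UCL_MR = D₄·M̄R̄ = 3.267 × 0.6190 = 2.0223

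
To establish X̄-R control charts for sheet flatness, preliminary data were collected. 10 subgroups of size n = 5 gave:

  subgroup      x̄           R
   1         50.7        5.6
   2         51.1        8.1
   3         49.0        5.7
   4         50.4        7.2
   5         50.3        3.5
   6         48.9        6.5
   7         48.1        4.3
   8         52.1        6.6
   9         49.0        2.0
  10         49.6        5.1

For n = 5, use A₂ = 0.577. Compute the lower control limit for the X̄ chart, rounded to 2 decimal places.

X̄̄ = (50.7 + 51.1 + 49.0 + 50.4 + 50.3 + 48.9 + 48.1 + 52.1 + 49.0 + 49.6) / 10 = 499.2000 / 10 = 49.9200
R̄ = (5.6 + 8.1 + 5.7 + 7.2 + 3.5 + 6.5 + 4.3 + 6.6 + 2.0 + 5.1) / 10 = 54.6000 / 10 = 5.4600
LCL = X̄̄ − A₂·R̄ = 49.9200 − 0.577 × 5.4600 = 46.7696

46.77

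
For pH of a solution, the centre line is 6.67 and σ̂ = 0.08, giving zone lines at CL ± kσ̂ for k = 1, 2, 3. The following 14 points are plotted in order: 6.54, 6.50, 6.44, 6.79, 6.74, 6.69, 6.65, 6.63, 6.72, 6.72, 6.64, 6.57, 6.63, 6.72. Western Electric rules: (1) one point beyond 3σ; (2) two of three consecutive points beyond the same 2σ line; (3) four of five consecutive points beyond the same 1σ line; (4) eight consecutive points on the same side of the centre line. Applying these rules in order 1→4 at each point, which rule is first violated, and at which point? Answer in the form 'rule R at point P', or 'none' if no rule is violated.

Zone of each point (C = within 1σ̂, B = 1σ̂–2σ̂, A = 2σ̂–3σ̂, * = beyond 3σ̂; sign = side of CL): 1:-B, 2:-A, 3:-A, 4:+B, 5:+C, 6:+C, 7:-C, 8:-C, 9:+C, 10:+C, 11:-C, 12:-B, 13:-C, 14:+C
Rule 2 (two of three consecutive points beyond the same 2σ limit) is satisfied at point 3.

rule 2 at point 3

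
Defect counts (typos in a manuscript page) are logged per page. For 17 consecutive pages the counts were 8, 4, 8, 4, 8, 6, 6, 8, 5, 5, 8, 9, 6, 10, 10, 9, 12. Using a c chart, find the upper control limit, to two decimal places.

c̄ = (8 + 4 + 8 + 4 + 8 + 6 + 6 + 8 + 5 + 5 + 8 + 9 + 6 + 10 + 10 + 9 + 12) / 17 = 126 / 17 = 7.4118
UCL = c̄ + 3√c̄ = 7.4118 + 3 × √7.4118 = 7.4118 + 3 × 2.7225 = 15.5791

15.58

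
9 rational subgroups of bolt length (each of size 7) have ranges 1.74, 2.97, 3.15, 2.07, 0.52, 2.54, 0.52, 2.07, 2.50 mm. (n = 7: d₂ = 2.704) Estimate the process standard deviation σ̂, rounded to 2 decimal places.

R̄ = (1.74 + 2.97 + 3.15 + 2.07 + 0.52 + 2.54 + 0.52 + 2.07 + 2.50) / 9 = 2.0089
σ̂ = R̄ / d₂ = 2.0089 / 2.704 = 0.7429

0.74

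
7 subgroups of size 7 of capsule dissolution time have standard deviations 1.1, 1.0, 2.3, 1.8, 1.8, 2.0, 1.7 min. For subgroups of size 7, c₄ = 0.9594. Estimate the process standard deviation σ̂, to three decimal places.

1.742

s̄ = (1.1 + 1.0 + 2.3 + 1.8 + 1.8 + 2.0 + 1.7) / 7 = 1.6714
σ̂ = s̄ / c₄ = 1.6714 / 0.9594 = 1.7422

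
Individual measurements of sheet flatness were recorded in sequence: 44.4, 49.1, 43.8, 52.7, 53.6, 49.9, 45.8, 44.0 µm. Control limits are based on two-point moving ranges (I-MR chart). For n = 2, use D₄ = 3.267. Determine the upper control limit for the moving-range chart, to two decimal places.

Moving ranges: 4.7, 5.3, 8.9, 0.9, 3.7, 4.1, 1.8; M̄R̄ = 29.4000 / 7 = 4.2000
UCL_MR = D₄·M̄R̄ = 3.267 × 4.2000 = 13.7214

13.72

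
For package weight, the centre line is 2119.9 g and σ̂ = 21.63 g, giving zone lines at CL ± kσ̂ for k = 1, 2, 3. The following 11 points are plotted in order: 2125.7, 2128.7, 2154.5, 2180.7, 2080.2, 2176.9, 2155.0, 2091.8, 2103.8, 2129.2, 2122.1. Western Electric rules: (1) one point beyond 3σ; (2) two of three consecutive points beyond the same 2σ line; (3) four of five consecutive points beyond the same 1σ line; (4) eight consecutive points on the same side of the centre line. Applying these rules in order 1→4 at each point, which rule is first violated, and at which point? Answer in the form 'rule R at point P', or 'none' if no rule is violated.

Zone of each point (C = within 1σ̂, B = 1σ̂–2σ̂, A = 2σ̂–3σ̂, * = beyond 3σ̂; sign = side of CL): 1:+C, 2:+C, 3:+B, 4:+A, 5:-B, 6:+A, 7:+B, 8:-B, 9:-C, 10:+C, 11:+C
Rule 2 (two of three consecutive points beyond the same 2σ limit) is satisfied at point 6.

rule 2 at point 6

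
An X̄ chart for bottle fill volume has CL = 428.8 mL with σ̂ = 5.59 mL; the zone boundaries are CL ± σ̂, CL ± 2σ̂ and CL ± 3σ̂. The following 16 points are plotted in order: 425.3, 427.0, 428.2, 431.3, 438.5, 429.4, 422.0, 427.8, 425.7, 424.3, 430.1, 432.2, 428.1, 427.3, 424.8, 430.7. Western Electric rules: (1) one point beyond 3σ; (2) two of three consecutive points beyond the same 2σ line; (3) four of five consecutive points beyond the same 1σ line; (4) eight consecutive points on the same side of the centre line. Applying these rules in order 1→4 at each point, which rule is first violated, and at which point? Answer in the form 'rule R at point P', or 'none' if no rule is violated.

Zone of each point (C = within 1σ̂, B = 1σ̂–2σ̂, A = 2σ̂–3σ̂, * = beyond 3σ̂; sign = side of CL): 1:-C, 2:-C, 3:-C, 4:+C, 5:+B, 6:+C, 7:-B, 8:-C, 9:-C, 10:-C, 11:+C, 12:+C, 13:-C, 14:-C, 15:-C, 16:+C
No rule fires across all 16 points.

none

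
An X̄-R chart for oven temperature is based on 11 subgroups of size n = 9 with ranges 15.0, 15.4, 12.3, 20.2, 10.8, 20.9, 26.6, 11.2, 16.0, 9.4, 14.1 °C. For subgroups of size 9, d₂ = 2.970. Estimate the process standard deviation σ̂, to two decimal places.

R̄ = (15.0 + 15.4 + 12.3 + 20.2 + 10.8 + 20.9 + 26.6 + 11.2 + 16.0 + 9.4 + 14.1) / 11 = 15.6273
σ̂ = R̄ / d₂ = 15.6273 / 2.970 = 5.2617

5.26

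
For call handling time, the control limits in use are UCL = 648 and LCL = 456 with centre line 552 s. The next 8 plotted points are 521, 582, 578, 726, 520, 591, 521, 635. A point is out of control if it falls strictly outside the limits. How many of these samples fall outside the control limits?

Compare each point to [456, 648]: sample 4 = 726 > UCL.

1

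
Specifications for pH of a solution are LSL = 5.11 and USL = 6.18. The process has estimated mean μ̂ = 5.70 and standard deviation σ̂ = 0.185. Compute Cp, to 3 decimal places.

0.964

Cp = (USL − LSL) / (6σ̂) = (6.18 − 5.11) / (6 × 0.185) = 1.0700 / 1.1100 = 0.9640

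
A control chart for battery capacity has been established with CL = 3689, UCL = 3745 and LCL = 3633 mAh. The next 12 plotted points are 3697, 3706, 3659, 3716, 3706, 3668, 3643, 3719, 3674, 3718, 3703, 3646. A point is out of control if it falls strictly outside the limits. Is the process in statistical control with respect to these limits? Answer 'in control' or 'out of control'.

All 12 points lie within [3633, 3745].

in control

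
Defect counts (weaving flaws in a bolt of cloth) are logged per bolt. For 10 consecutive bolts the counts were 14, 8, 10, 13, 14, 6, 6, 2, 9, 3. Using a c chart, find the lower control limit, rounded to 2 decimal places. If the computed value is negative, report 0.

c̄ = (14 + 8 + 10 + 13 + 14 + 6 + 6 + 2 + 9 + 3) / 10 = 85 / 10 = 8.5000
LCL = c̄ − 3√c̄ = 8.5000 − 3 × 2.9155 = -0.2464 → 0 (cannot be negative)

0.00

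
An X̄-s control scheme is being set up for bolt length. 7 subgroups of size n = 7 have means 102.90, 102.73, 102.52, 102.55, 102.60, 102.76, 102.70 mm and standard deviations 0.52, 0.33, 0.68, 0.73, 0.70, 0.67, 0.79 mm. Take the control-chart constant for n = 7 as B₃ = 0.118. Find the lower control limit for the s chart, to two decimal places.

0.07

s̄ = (0.52 + 0.33 + 0.68 + 0.73 + 0.70 + 0.67 + 0.79) / 7 = 0.6314
LCL_s = B₃·s̄ = 0.118 × 0.6314 = 0.0745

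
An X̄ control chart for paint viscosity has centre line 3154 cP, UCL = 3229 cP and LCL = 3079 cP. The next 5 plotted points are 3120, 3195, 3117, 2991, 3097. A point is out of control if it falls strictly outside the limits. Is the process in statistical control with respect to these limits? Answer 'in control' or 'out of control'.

Compare each point to [3079, 3229]: sample 4 = 2991 < LCL.

out of control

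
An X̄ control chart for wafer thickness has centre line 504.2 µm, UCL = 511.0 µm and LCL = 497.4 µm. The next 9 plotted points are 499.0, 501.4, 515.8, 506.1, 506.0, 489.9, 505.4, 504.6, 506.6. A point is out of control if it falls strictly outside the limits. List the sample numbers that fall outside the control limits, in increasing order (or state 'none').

Compare each point to [497.4, 511.0]: sample 3 = 515.8 > UCL; sample 6 = 489.9 < LCL.

3, 6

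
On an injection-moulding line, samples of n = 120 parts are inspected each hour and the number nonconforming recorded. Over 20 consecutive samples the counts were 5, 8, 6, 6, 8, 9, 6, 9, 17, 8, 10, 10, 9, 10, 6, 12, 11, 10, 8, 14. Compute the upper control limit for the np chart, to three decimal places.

p̄ = Σdᵢ / (k·n) = 182 / (20 × 120) = 0.07583
UCL = np̄ + 3·√(np̄(1−p̄)) = 9.1000 + 3 × √(9.1000×0.92417) = 9.1000 + 3 × 2.9000 = 17.8000

17.800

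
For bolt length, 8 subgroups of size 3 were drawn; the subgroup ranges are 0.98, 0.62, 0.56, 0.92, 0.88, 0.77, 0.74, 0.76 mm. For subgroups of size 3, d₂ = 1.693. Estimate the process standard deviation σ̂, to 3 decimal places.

0.460

R̄ = (0.98 + 0.62 + 0.56 + 0.92 + 0.88 + 0.77 + 0.74 + 0.76) / 8 = 0.7788
σ̂ = R̄ / d₂ = 0.7788 / 1.693 = 0.4600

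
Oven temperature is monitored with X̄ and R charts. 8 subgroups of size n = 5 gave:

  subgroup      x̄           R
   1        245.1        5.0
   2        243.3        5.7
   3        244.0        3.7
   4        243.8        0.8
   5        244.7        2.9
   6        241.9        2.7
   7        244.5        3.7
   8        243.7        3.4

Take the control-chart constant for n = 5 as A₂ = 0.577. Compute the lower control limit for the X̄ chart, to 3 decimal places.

X̄̄ = (245.1 + 243.3 + 244.0 + 243.8 + 244.7 + 241.9 + 244.5 + 243.7) / 8 = 1951.0000 / 8 = 243.8750
R̄ = (5.0 + 5.7 + 3.7 + 0.8 + 2.9 + 2.7 + 3.7 + 3.4) / 8 = 27.9000 / 8 = 3.4875
LCL = X̄̄ − A₂·R̄ = 243.8750 − 0.577 × 3.4875 = 241.8627

241.863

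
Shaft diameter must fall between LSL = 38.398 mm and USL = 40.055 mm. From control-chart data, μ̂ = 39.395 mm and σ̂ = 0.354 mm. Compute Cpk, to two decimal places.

Cpu = (USL − μ̂) / (3σ̂) = (40.055 − 39.395) / (3 × 0.354) = 0.6215; Cpl = (μ̂ − LSL) / (3σ̂) = (39.395 − 38.398) / (3 × 0.354) = 0.9388; Cpk = min(Cpu, Cpl) = 0.6215

0.62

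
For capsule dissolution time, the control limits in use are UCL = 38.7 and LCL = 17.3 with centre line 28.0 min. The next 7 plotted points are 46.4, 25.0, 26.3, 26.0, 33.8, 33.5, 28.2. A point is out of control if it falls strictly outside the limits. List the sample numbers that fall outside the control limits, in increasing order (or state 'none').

Compare each point to [17.3, 38.7]: sample 1 = 46.4 > UCL.

1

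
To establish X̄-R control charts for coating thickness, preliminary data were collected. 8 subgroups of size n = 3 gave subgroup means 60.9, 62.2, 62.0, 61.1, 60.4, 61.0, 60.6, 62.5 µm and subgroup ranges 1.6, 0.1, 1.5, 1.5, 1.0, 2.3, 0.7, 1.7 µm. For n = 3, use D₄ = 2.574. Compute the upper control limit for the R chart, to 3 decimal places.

3.346

R̄ = (1.6 + 0.1 + 1.5 + 1.5 + 1.0 + 2.3 + 0.7 + 1.7) / 8 = 10.4000 / 8 = 1.3000
UCL_R = D₄·R̄ = 2.574 × 1.3000 = 3.3462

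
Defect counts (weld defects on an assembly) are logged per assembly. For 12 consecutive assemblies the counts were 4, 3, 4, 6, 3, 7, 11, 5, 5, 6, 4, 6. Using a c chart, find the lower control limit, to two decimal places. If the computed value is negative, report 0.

c̄ = (4 + 3 + 4 + 6 + 3 + 7 + 11 + 5 + 5 + 6 + 4 + 6) / 12 = 64 / 12 = 5.3333
LCL = c̄ − 3√c̄ = 5.3333 − 3 × 2.3094 = -1.5949 → 0 (cannot be negative)

0.00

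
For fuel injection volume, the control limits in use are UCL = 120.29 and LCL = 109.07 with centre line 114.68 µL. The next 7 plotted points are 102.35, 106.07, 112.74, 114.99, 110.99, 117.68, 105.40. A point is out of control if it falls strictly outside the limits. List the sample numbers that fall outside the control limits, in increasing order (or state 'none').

Compare each point to [109.07, 120.29]: sample 1 = 102.35 < LCL; sample 2 = 106.07 < LCL; sample 7 = 105.40 < LCL.

1, 2, 7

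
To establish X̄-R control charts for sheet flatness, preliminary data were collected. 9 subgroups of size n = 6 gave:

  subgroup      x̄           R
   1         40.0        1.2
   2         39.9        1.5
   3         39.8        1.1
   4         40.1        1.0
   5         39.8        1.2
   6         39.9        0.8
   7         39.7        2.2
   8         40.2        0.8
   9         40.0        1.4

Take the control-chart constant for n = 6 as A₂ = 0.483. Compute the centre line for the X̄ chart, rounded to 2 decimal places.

X̄̄ = (40.0 + 39.9 + 39.8 + 40.1 + 39.8 + 39.9 + 39.7 + 40.2 + 40.0) / 9 = 359.4000 / 9 = 39.9333
CL = X̄̄ = 39.9333

39.93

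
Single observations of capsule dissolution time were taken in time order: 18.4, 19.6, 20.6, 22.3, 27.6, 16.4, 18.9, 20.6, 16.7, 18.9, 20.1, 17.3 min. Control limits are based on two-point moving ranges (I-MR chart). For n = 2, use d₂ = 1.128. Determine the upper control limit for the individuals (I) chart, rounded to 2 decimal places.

28.17

X̄ = (18.4 + 19.6 + 20.6 + 22.3 + 27.6 + 16.4 + 18.9 + 20.6 + 16.7 + 18.9 + 20.1 + 17.3) / 12 = 19.7833
Moving ranges: 1.2, 1.0, 1.7, 5.3, 11.2, 2.5, 1.7, 3.9, 2.2, 1.2, 2.8; M̄R̄ = 34.7000 / 11 = 3.1545
UCL = X̄ + 3·M̄R̄/d₂ = 19.7833 + 3 × 3.1545 / 1.128 = 28.1731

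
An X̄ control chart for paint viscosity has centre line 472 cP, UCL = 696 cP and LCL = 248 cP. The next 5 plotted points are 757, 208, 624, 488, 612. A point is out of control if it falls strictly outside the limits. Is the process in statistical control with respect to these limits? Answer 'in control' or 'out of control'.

out of control

Compare each point to [248, 696]: sample 1 = 757 > UCL; sample 2 = 208 < LCL.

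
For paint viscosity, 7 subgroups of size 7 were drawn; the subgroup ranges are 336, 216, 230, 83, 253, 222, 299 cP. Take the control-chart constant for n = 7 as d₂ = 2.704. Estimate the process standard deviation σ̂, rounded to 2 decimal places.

86.59

R̄ = (336 + 216 + 230 + 83 + 253 + 222 + 299) / 7 = 234.1429
σ̂ = R̄ / d₂ = 234.1429 / 2.704 = 86.5913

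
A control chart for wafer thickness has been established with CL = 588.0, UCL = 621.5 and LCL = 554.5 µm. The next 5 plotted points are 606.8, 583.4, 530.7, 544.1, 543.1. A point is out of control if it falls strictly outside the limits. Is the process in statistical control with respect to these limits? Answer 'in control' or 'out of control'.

Compare each point to [554.5, 621.5]: sample 3 = 530.7 < LCL; sample 4 = 544.1 < LCL; sample 5 = 543.1 < LCL.

out of control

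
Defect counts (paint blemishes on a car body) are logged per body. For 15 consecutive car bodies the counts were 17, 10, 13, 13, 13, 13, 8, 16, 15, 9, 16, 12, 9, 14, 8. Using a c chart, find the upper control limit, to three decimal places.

22.964

c̄ = (17 + 10 + 13 + 13 + 13 + 13 + 8 + 16 + 15 + 9 + 16 + 12 + 9 + 14 + 8) / 15 = 186 / 15 = 12.4000
UCL = c̄ + 3√c̄ = 12.4000 + 3 × √12.4000 = 12.4000 + 3 × 3.5214 = 22.9641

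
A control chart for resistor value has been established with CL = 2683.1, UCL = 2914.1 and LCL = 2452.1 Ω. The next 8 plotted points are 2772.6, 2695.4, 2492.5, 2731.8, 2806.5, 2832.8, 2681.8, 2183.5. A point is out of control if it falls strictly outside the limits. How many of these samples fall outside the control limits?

1

Compare each point to [2452.1, 2914.1]: sample 8 = 2183.5 < LCL.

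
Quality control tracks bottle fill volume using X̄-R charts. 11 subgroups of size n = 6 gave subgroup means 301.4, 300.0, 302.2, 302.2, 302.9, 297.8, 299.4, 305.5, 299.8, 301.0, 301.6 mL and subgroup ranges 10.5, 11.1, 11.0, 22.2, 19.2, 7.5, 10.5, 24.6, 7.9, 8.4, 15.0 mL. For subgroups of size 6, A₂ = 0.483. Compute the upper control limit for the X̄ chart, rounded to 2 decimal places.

307.75

X̄̄ = (301.4 + 300.0 + 302.2 + 302.2 + 302.9 + 297.8 + 299.4 + 305.5 + 299.8 + 301.0 + 301.6) / 11 = 3313.8000 / 11 = 301.2545
R̄ = (10.5 + 11.1 + 11.0 + 22.2 + 19.2 + 7.5 + 10.5 + 24.6 + 7.9 + 8.4 + 15.0) / 11 = 147.9000 / 11 = 13.4455
UCL = X̄̄ + A₂·R̄ = 301.2545 + 0.483 × 13.4455 = 307.7487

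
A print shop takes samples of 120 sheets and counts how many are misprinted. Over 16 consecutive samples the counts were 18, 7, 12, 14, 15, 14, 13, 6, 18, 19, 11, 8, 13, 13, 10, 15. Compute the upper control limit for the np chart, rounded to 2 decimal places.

23.05

p̄ = Σdᵢ / (k·n) = 206 / (16 × 120) = 0.10729
UCL = np̄ + 3·√(np̄(1−p̄)) = 12.8750 + 3 × √(12.8750×0.89271) = 12.8750 + 3 × 3.3902 = 23.0457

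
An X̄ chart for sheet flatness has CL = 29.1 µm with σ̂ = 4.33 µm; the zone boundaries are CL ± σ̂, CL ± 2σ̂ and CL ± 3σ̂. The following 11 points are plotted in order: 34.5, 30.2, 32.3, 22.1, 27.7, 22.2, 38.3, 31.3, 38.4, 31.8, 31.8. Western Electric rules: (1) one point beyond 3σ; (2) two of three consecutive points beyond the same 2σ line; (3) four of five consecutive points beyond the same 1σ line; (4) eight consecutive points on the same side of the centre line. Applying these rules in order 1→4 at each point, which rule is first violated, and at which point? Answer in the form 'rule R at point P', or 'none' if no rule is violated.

rule 2 at point 9

Zone of each point (C = within 1σ̂, B = 1σ̂–2σ̂, A = 2σ̂–3σ̂, * = beyond 3σ̂; sign = side of CL): 1:+B, 2:+C, 3:+C, 4:-B, 5:-C, 6:-B, 7:+A, 8:+C, 9:+A, 10:+C, 11:+C
Rule 2 (two of three consecutive points beyond the same 2σ limit) is satisfied at point 9.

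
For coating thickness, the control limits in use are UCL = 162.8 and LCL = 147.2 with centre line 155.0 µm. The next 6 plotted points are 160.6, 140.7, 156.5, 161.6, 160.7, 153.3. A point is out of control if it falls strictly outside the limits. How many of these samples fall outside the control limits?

Compare each point to [147.2, 162.8]: sample 2 = 140.7 < LCL.

1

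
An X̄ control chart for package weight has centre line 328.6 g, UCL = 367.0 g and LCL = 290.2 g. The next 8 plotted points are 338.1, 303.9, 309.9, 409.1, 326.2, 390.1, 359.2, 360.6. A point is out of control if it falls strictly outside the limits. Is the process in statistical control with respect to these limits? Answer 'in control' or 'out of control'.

Compare each point to [290.2, 367.0]: sample 4 = 409.1 > UCL; sample 6 = 390.1 > UCL.

out of control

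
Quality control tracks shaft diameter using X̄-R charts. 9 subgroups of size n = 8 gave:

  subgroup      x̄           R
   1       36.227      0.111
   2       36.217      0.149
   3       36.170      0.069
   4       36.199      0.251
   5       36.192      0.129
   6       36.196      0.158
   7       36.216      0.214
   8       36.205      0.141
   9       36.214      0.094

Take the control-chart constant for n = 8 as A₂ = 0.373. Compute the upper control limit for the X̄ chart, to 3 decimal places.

36.259

X̄̄ = (36.227 + 36.217 + 36.170 + 36.199 + 36.192 + 36.196 + 36.216 + 36.205 + 36.214) / 9 = 325.8360 / 9 = 36.2040
R̄ = (0.111 + 0.149 + 0.069 + 0.251 + 0.129 + 0.158 + 0.214 + 0.141 + 0.094) / 9 = 1.3160 / 9 = 0.1462
UCL = X̄̄ + A₂·R̄ = 36.2040 + 0.373 × 0.1462 = 36.2585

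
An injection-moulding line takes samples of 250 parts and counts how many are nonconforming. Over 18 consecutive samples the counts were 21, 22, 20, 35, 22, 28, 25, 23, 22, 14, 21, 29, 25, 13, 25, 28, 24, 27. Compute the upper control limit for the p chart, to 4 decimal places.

0.1497

p̄ = Σdᵢ / (k·n) = 424 / (18 × 250) = 0.09422
UCL = p̄ + 3·√(p̄(1−p̄)/n) = 0.09422 + 3 × √(0.09422×0.90578/250) = 0.09422 + 3 × 0.01848 = 0.14965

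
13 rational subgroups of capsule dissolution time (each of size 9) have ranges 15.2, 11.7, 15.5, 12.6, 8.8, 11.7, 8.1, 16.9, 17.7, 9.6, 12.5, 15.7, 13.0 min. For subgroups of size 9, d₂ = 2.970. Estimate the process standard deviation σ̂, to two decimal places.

R̄ = (15.2 + 11.7 + 15.5 + 12.6 + 8.8 + 11.7 + 8.1 + 16.9 + 17.7 + 9.6 + 12.5 + 15.7 + 13.0) / 13 = 13.0000
σ̂ = R̄ / d₂ = 13.0000 / 2.970 = 4.3771

4.38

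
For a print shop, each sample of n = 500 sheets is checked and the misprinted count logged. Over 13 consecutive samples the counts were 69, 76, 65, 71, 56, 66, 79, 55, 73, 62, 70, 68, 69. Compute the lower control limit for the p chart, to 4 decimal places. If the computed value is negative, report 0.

0.0894

p̄ = Σdᵢ / (k·n) = 879 / (13 × 500) = 0.13523
LCL = p̄ − 3·√(p̄(1−p̄)/n) = 0.13523 − 3 × 0.01529 = 0.08935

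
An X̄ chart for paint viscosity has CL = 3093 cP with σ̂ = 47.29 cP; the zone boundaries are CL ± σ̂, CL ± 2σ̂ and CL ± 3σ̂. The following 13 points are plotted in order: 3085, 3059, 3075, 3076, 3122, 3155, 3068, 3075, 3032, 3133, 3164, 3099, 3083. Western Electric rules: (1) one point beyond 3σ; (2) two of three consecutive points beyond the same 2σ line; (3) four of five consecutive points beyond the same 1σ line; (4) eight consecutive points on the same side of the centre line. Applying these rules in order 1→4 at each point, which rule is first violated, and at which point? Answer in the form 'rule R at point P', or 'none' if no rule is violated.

none

Zone of each point (C = within 1σ̂, B = 1σ̂–2σ̂, A = 2σ̂–3σ̂, * = beyond 3σ̂; sign = side of CL): 1:-C, 2:-C, 3:-C, 4:-C, 5:+C, 6:+B, 7:-C, 8:-C, 9:-B, 10:+C, 11:+B, 12:+C, 13:-C
No rule fires across all 13 points.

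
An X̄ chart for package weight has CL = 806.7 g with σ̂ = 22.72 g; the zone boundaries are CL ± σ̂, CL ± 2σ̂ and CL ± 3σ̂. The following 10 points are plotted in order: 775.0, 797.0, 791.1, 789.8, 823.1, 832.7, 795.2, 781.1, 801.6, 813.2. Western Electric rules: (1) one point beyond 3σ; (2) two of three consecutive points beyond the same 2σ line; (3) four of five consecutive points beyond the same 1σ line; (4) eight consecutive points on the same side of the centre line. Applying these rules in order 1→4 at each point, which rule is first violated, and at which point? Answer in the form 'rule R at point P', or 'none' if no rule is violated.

Zone of each point (C = within 1σ̂, B = 1σ̂–2σ̂, A = 2σ̂–3σ̂, * = beyond 3σ̂; sign = side of CL): 1:-B, 2:-C, 3:-C, 4:-C, 5:+C, 6:+B, 7:-C, 8:-B, 9:-C, 10:+C
No rule fires across all 10 points.

none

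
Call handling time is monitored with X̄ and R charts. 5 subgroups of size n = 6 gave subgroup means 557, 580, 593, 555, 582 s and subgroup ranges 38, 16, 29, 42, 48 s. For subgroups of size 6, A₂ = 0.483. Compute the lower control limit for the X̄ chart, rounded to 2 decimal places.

556.69

X̄̄ = (557 + 580 + 593 + 555 + 582) / 5 = 2867.0000 / 5 = 573.4000
R̄ = (38 + 16 + 29 + 42 + 48) / 5 = 173.0000 / 5 = 34.6000
LCL = X̄̄ − A₂·R̄ = 573.4000 − 0.483 × 34.6000 = 556.6882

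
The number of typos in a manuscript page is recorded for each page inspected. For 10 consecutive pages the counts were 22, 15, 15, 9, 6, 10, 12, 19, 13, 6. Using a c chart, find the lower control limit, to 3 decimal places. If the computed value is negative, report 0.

c̄ = (22 + 15 + 15 + 9 + 6 + 10 + 12 + 19 + 13 + 6) / 10 = 127 / 10 = 12.7000
LCL = c̄ − 3√c̄ = 12.7000 − 3 × 3.5637 = 2.0089

2.009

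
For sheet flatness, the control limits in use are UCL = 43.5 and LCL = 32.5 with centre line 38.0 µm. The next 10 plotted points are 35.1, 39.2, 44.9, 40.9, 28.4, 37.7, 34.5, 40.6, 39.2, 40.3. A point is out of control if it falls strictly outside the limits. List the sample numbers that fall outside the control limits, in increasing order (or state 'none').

3, 5

Compare each point to [32.5, 43.5]: sample 3 = 44.9 > UCL; sample 5 = 28.4 < LCL.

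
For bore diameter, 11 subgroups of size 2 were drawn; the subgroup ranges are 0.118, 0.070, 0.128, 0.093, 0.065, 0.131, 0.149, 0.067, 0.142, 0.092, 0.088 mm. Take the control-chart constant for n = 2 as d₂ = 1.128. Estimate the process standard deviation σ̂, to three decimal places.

0.092

R̄ = (0.118 + 0.070 + 0.128 + 0.093 + 0.065 + 0.131 + 0.149 + 0.067 + 0.142 + 0.092 + 0.088) / 11 = 0.1039
σ̂ = R̄ / d₂ = 0.1039 / 1.128 = 0.0921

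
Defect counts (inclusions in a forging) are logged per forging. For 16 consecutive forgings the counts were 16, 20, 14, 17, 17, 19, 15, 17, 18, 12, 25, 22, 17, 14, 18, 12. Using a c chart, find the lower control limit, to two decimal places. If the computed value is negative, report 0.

4.67

c̄ = (16 + 20 + 14 + 17 + 17 + 19 + 15 + 17 + 18 + 12 + 25 + 22 + 17 + 14 + 18 + 12) / 16 = 273 / 16 = 17.0625
LCL = c̄ − 3√c̄ = 17.0625 − 3 × 4.1307 = 4.6705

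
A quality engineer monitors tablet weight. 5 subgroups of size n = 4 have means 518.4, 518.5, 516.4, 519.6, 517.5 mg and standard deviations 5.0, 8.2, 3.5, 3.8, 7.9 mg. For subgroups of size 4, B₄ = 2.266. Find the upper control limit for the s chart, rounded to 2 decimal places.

s̄ = (5.0 + 8.2 + 3.5 + 3.8 + 7.9) / 5 = 5.6800
UCL_s = B₄·s̄ = 2.266 × 5.6800 = 12.8709

12.87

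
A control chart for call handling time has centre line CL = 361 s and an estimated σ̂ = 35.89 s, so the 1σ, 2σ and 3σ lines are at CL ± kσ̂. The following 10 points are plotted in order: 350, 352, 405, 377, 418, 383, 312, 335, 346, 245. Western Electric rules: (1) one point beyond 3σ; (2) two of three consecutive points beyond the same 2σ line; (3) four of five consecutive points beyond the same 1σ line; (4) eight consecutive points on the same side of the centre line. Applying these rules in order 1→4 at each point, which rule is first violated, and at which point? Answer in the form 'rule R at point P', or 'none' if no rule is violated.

Zone of each point (C = within 1σ̂, B = 1σ̂–2σ̂, A = 2σ̂–3σ̂, * = beyond 3σ̂; sign = side of CL): 1:-C, 2:-C, 3:+B, 4:+C, 5:+B, 6:+C, 7:-B, 8:-C, 9:-C, 10:-*
Rule 1 (one point beyond the 3σ limits) is satisfied at point 10.

rule 1 at point 10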